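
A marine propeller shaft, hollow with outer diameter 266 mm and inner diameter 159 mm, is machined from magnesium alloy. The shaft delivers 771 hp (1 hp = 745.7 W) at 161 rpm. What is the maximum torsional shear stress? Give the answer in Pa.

ω = 2π·161/60 = 16.86 rad/s, so T = P/ω = 771×745.7 / 16.86 = 34100 N·m.
J = π(d_o⁴ − d_i⁴)/32 = π(0.266⁴ − 0.159⁴)/32 = 4.288×10^-4 m⁴.
τ_max = T·r/J = 34100 × 0.133 / 4.288×10^-4 = 1.058×10^7 Pa.

1.06e7 Pa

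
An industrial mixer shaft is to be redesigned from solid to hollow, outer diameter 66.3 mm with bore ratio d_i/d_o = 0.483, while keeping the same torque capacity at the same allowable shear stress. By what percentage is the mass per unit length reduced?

20.4 %

Equal τ_max and T ⇒ the solid shaft needs d_s³ = d_o³(1−k⁴), so d_s = 66.3·(1−0.483⁴)^(1/3) = 65.07 mm.
Area ratio A_h/A_s = d_o²(1−k²)/d_s² = (1−k²)/(1−k⁴)^(2/3) = 0.7959.
Mass saving = 1 − 0.7959 = 20.4 %.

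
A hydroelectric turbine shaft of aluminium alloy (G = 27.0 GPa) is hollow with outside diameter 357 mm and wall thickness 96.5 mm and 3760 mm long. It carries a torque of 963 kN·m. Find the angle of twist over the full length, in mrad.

88.0 mrad

J = π(d_o⁴ − d_i⁴)/32 = π(0.357⁴ − 0.164⁴)/32 = 1.524×10^-3 m⁴.
θ = T·L/(G·J) = 963000 × 3.76 / (27.0×10⁹ × 1.524×10^-3) = 0.08802 rad.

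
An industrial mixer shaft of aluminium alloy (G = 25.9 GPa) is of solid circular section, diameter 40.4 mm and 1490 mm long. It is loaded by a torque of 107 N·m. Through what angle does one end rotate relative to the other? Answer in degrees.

1.35°

J = πd⁴/32 = π(0.0404)⁴/32 = 2.615×10^-7 m⁴.
θ = T·L/(G·J) = 107.0 × 1.49 / (25.9×10⁹ × 2.615×10^-7) = 0.02354 rad.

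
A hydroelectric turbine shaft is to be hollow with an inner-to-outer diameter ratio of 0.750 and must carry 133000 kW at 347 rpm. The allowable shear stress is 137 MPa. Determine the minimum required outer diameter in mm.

584 mm

ω = 2π·347/60 = 36.34 rad/s, so T = P/ω = 133000×10³ / 36.34 = 3.660e6 N·m.
For a hollow shaft with d_i/d_o = 0.750: τ_max = 16T/(π d_o³ (1−k⁴)), so d_o = [16T/(π τ_allow (1−k⁴))]^(1/3) = [16·3.660e6/(π·1.37×10^8·0.6836)]^(1/3) = 0.5839 m.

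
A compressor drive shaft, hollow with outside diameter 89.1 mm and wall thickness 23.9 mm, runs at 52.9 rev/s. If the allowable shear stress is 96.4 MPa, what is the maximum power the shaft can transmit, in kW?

J = π(d_o⁴ − d_i⁴)/32 = π(0.0891⁴ − 0.0413⁴)/32 = 5.902×10^-6 m⁴.
T_max = τ_allow·J/r = 9.64×10^7 × 5.902×10^-6 / 0.0445 = 12770 N·m.
ω = 2π·52.9 = 332.4 rad/s, so P_max = T_max·ω = 4.245×10^6 W.

4240 kW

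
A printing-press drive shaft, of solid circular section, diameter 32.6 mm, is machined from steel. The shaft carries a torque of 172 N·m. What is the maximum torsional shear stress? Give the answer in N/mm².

25.3 N/mm²

J = πd⁴/32 = π(0.0326)⁴/32 = 1.109×10^-7 m⁴.
τ_max = T·r/J = 172.0 × 0.0163 / 1.109×10^-7 = 2.528×10^7 Pa.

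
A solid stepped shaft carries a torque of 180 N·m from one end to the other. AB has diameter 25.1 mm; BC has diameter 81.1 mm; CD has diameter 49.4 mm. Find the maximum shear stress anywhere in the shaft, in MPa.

Under the same torque, τ_max = 16T/(πd³) is largest where d is smallest — segment AB (d = 25.1 mm).
τ_max = 16·180.0/(π·(0.0251)³) = 5.797×10^7 Pa.

58.0 MPa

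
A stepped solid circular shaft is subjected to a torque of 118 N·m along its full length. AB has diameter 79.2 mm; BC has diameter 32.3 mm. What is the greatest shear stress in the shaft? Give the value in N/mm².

Under the same torque, τ_max = 16T/(πd³) is largest where d is smallest — segment BC (d = 32.3 mm).
τ_max = 16·118.0/(π·(0.0323)³) = 1.783×10^7 Pa.

17.8 N/mm²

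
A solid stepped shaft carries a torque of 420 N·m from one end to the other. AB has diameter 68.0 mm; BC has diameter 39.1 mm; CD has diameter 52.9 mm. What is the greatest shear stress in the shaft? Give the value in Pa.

Under the same torque, τ_max = 16T/(πd³) is largest where d is smallest — segment BC (d = 39.1 mm).
τ_max = 16·420.0/(π·(0.0391)³) = 3.578×10^7 Pa.

3.58e7 Pa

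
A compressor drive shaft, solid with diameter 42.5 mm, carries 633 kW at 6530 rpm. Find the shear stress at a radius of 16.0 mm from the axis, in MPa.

46.2 MPa

ω = 2π·6530/60 = 683.8 rad/s, so T = P/ω = 633×10³ / 683.8 = 925.7 N·m.
J = πd⁴/32 = π(0.0425)⁴/32 = 3.203×10^-7 m⁴.
Shear stress varies linearly with radius: τ = T·r/J = 925.7 × 0.0160 / 3.203×10^-7 = 4.624×10^7 Pa.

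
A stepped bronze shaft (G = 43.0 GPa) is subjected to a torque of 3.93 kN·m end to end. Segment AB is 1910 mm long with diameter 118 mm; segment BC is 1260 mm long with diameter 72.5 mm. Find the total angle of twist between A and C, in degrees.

J_AB = π(0.118)⁴/32 = 1.90×10^-5 m⁴; J_BC = π(0.0725)⁴/32 = 2.71×10^-6 m⁴.
θ = (T/G)·Σ L_i/J_i = (3930/43.0×10⁹)·(1.91/1.90×10^-5 + 1.26/2.71×10^-6) = 0.05163 rad.

2.96°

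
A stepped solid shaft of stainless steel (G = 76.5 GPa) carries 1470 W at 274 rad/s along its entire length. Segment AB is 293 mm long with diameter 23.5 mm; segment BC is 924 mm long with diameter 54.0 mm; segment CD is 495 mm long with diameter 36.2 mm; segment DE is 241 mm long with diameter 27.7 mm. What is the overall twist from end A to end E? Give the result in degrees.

0.0723°

ω = 274 rad/s, so T = P/ω = 1470 / 274.0 = 5.365 N·m.
J_AB = π(0.0235)⁴/32 = 2.99×10^-8 m⁴; J_BC = π(0.0540)⁴/32 = 8.35×10^-7 m⁴; J_CD = π(0.0362)⁴/32 = 1.69×10^-7 m⁴; J_DE = π(0.0277)⁴/32 = 5.78×10^-8 m⁴.
θ = (T/G)·Σ L_i/J_i = (5.365/76.5×10⁹)·(0.293/2.99×10^-8 + 0.924/8.35×10^-7 + 0.495/1.69×10^-7 + 0.241/5.78×10^-8) = 1.262×10^-3 rad.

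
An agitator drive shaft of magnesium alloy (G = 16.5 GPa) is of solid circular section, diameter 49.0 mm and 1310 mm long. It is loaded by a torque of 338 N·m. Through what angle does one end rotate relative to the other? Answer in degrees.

2.72°

J = πd⁴/32 = π(0.0490)⁴/32 = 5.660×10^-7 m⁴.
θ = T·L/(G·J) = 338.0 × 1.31 / (16.5×10⁹ × 5.660×10^-7) = 0.04742 rad.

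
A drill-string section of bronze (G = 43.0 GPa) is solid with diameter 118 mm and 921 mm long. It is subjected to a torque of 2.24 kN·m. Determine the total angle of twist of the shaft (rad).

J = πd⁴/32 = π(0.118)⁴/32 = 1.903×10^-5 m⁴.
θ = T·L/(G·J) = 2240 × 0.921 / (43.0×10⁹ × 1.903×10^-5) = 2.521×10^-3 rad.

0.00252 rad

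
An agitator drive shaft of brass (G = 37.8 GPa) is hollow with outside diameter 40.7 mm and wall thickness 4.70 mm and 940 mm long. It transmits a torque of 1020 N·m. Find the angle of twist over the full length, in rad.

J = π(d_o⁴ − d_i⁴)/32 = π(0.0407⁴ − 0.0313⁴)/32 = 1.752×10^-7 m⁴.
θ = T·L/(G·J) = 1020 × 0.940 / (37.8×10⁹ × 1.752×10^-7) = 0.1448 rad.

0.145 rad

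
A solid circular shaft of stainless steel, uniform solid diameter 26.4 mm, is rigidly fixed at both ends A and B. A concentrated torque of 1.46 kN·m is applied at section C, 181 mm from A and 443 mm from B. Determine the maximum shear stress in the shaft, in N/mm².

With uniform GJ and both ends fixed, compatibility θ_AC = θ_CB gives T_A·a = T_B·b, together with T_A + T_B = T₀.
T_A = T₀·b/(a+b) = 1460·443/624.0 = 1037 N·m; T_B = 423.5 N·m.
τ in each portion: τ_AC = 2.87×10^8 Pa, τ_CB = 1.17×10^8 Pa; maximum is in AC.
τ_max = T_AC·r/J = 1037·0.0132/4.77×10^-8 = 2.869×10^8 Pa.

287 N/mm²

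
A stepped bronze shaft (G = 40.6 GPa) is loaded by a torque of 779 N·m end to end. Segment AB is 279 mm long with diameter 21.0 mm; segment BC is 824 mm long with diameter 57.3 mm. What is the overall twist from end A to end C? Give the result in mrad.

J_AB = π(0.0210)⁴/32 = 1.91×10^-8 m⁴; J_BC = π(0.0573)⁴/32 = 1.06×10^-6 m⁴.
θ = (T/G)·Σ L_i/J_i = (779.0/40.6×10⁹)·(0.279/1.91×10^-8 + 0.824/1.06×10^-6) = 0.2953 rad.

295 mrad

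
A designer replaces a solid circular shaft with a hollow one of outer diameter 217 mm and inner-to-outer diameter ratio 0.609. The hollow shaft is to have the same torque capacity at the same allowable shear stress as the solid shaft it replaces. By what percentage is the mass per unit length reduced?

30.6 %

Equal τ_max and T ⇒ the solid shaft needs d_s³ = d_o³(1−k⁴), so d_s = 217·(1−0.609⁴)^(1/3) = 206.6 mm.
Area ratio A_h/A_s = d_o²(1−k²)/d_s² = (1−k²)/(1−k⁴)^(2/3) = 0.6943.
Mass saving = 1 − 0.6943 = 30.6 %.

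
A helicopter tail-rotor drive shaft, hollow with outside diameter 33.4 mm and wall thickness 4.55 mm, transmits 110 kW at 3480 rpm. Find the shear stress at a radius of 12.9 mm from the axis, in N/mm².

44.3 N/mm²

ω = 2π·3480/60 = 364.4 rad/s, so T = P/ω = 110×10³ / 364.4 = 301.8 N·m.
J = π(d_o⁴ − d_i⁴)/32 = π(0.0334⁴ − 0.0243⁴)/32 = 8.794×10^-8 m⁴.
Shear stress varies linearly with radius: τ = T·r/J = 301.8 × 0.0129 / 8.794×10^-8 = 4.428×10^7 Pa.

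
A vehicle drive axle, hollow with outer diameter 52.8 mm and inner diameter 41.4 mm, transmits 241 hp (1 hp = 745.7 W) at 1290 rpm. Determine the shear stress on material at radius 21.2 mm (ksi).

ω = 2π·1290/60 = 135.1 rad/s, so T = P/ω = 241×745.7 / 135.1 = 1330 N·m.
J = π(d_o⁴ − d_i⁴)/32 = π(0.0528⁴ − 0.0414⁴)/32 = 4.746×10^-7 m⁴.
Shear stress varies linearly with radius: τ = T·r/J = 1330 × 0.0212 / 4.746×10^-7 = 5.942×10^7 Pa.

8.62 ksi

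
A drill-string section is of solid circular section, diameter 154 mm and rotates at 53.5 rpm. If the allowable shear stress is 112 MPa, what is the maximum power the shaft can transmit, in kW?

450 kW

J = πd⁴/32 = π(0.154)⁴/32 = 5.522×10^-5 m⁴.
T_max = τ_allow·J/r = 1.12×10^8 × 5.522×10^-5 / 0.0770 = 80320 N·m.
ω = 2π·53.5/60 = 5.603 rad/s, so P_max = T_max·ω = 4.500×10^5 W.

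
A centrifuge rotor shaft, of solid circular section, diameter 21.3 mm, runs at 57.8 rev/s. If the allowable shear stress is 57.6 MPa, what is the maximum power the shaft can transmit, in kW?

J = πd⁴/32 = π(0.0213)⁴/32 = 2.021×10^-8 m⁴.
T_max = τ_allow·J/r = 5.76×10^7 × 2.021×10^-8 / 0.0106 = 109.3 N·m.
ω = 2π·57.8 = 363.2 rad/s, so P_max = T_max·ω = 3.969×10^4 W.

39.7 kW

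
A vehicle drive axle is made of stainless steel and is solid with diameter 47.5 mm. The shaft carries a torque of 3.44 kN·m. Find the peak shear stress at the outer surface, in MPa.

163 MPa

J = πd⁴/32 = π(0.0475)⁴/32 = 4.998×10^-7 m⁴.
τ_max = T·r/J = 3440 × 0.0238 / 4.998×10^-7 = 1.635×10^8 Pa.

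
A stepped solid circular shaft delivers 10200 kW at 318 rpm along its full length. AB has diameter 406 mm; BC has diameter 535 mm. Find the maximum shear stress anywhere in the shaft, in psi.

3380 psi

ω = 2π·318/60 = 33.30 rad/s, so T = P/ω = 10200×10³ / 33.30 = 306300 N·m.
Under the same torque, τ_max = 16T/(πd³) is largest where d is smallest — segment AB (d = 406 mm).
τ_max = 16·306300/(π·(0.406)³) = 2.331×10^7 Pa.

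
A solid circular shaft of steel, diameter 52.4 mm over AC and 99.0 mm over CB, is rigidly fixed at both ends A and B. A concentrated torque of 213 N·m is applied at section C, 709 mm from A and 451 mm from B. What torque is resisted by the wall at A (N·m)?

10.1 N·m

Compatibility: T_A·a/J_AC = T_B·b/J_CB with T_A + T_B = T₀.
J_AC = 7.40×10^-7 m⁴, J_CB = 9.43×10^-6 m⁴, so T_A = T₀·(J_AC/a)/((J_AC/a)+(J_CB/b)) = 10.13 N·m, T_B = 202.9 N·m.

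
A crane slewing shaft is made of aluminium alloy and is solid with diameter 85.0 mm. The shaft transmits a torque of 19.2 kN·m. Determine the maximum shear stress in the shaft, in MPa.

159 MPa

J = πd⁴/32 = π(0.0850)⁴/32 = 5.125×10^-6 m⁴.
τ_max = T·r/J = 19200 × 0.0425 / 5.125×10^-6 = 1.592×10^8 Pa.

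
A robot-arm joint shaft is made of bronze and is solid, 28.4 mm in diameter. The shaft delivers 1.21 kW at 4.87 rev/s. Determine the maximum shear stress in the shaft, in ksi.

ω = 2π·4.87 = 30.60 rad/s, so T = P/ω = 1.21×10³ / 30.60 = 39.54 N·m.
J = πd⁴/32 = π(0.0284)⁴/32 = 6.387×10^-8 m⁴.
τ_max = T·r/J = 39.54 × 0.0142 / 6.387×10^-8 = 8.792×10^6 Pa.

1.28 ksi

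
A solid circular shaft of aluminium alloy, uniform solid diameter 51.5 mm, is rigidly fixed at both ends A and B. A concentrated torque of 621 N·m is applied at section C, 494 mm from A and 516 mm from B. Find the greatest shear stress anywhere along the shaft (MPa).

11.8 MPa

With uniform GJ and both ends fixed, compatibility θ_AC = θ_CB gives T_A·a = T_B·b, together with T_A + T_B = T₀.
T_A = T₀·b/(a+b) = 621.0·516/1010 = 317.3 N·m; T_B = 303.7 N·m.
τ in each portion: τ_AC = 1.18×10^7 Pa, τ_CB = 1.13×10^7 Pa; maximum is in AC.
τ_max = T_AC·r/J = 317.3·0.0257/6.91×10^-7 = 1.183×10^7 Pa.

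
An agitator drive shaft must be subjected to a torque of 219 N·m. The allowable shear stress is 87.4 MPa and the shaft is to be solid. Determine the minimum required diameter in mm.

23.4 mm

For a solid shaft τ_max = 16T/(πd³), so d = (16T/(π τ_allow))^(1/3) = (16·219.0/(π·8.74×10^7))^(1/3) = 0.02337 m.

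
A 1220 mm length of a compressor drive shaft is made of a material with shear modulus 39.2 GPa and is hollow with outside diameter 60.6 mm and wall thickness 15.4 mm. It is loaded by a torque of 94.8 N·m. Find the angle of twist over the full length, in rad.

0.00237 rad

J = π(d_o⁴ − d_i⁴)/32 = π(0.0606⁴ − 0.0298⁴)/32 = 1.247×10^-6 m⁴.
θ = T·L/(G·J) = 94.80 × 1.22 / (39.2×10⁹ × 1.247×10^-6) = 2.367×10^-3 rad.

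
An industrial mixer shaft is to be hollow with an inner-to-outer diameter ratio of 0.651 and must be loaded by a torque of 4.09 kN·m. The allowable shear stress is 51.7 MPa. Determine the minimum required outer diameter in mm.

78.9 mm

For a hollow shaft with d_i/d_o = 0.651: τ_max = 16T/(π d_o³ (1−k⁴)), so d_o = [16T/(π τ_allow (1−k⁴))]^(1/3) = [16·4090/(π·5.17×10^7·0.8204)]^(1/3) = 0.07890 m.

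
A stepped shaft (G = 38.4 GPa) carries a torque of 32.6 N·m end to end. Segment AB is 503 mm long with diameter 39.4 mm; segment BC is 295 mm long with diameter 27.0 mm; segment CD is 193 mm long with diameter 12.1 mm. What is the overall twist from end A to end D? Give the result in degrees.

J_AB = π(0.0394)⁴/32 = 2.37×10^-7 m⁴; J_BC = π(0.0270)⁴/32 = 5.22×10^-8 m⁴; J_CD = π(0.0121)⁴/32 = 2.10×10^-9 m⁴.
θ = (T/G)·Σ L_i/J_i = (32.60/38.4×10⁹)·(0.503/2.37×10^-7 + 0.295/5.22×10^-8 + 0.193/2.10×10^-9) = 0.08446 rad.

4.84°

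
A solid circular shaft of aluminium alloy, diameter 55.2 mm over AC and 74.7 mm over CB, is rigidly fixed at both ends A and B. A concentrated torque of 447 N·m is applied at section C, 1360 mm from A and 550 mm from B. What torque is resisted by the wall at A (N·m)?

48.1 N·m

Compatibility: T_A·a/J_AC = T_B·b/J_CB with T_A + T_B = T₀.
J_AC = 9.11×10^-7 m⁴, J_CB = 3.06×10^-6 m⁴, so T_A = T₀·(J_AC/a)/((J_AC/a)+(J_CB/b)) = 48.10 N·m, T_B = 398.9 N·m.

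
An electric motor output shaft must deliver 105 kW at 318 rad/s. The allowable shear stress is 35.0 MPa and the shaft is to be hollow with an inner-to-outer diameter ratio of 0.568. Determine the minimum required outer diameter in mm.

ω = 318 rad/s, so T = P/ω = 105×10³ / 318.0 = 330.2 N·m.
For a hollow shaft with d_i/d_o = 0.568: τ_max = 16T/(π d_o³ (1−k⁴)), so d_o = [16T/(π τ_allow (1−k⁴))]^(1/3) = [16·330.2/(π·3.50×10^7·0.8959)]^(1/3) = 0.03771 m.

37.7 mm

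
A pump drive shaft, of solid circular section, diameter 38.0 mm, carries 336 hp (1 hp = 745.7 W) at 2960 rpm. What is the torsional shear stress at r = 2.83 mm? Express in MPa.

ω = 2π·2960/60 = 310.0 rad/s, so T = P/ω = 336×745.7 / 310.0 = 808.3 N·m.
J = πd⁴/32 = π(0.0380)⁴/32 = 2.047×10^-7 m⁴.
Shear stress varies linearly with radius: τ = T·r/J = 808.3 × 0.00283 / 2.047×10^-7 = 1.117×10^7 Pa.

11.2 MPa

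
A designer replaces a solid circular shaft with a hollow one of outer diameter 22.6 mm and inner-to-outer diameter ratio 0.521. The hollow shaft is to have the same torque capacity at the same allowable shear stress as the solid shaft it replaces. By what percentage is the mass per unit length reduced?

Equal τ_max and T ⇒ the solid shaft needs d_s³ = d_o³(1−k⁴), so d_s = 22.6·(1−0.521⁴)^(1/3) = 22.03 mm.
Area ratio A_h/A_s = d_o²(1−k²)/d_s² = (1−k²)/(1−k⁴)^(2/3) = 0.7667.
Mass saving = 1 − 0.7667 = 23.3 %.

23.3 %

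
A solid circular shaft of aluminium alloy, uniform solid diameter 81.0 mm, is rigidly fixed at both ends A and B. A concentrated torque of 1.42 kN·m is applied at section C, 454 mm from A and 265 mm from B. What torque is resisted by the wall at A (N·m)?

With uniform GJ and both ends fixed, compatibility θ_AC = θ_CB gives T_A·a = T_B·b, together with T_A + T_B = T₀.
T_A = T₀·b/(a+b) = 1420·265/719.0 = 523.4 N·m; T_B = 896.6 N·m.

523 N·m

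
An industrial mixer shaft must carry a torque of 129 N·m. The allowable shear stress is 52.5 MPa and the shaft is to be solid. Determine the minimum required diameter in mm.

23.2 mm

For a solid shaft τ_max = 16T/(πd³), so d = (16T/(π τ_allow))^(1/3) = (16·129.0/(π·5.25×10^7))^(1/3) = 0.02322 m.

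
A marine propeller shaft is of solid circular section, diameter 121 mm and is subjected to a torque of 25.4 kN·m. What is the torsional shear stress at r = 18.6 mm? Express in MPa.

22.4 MPa

J = πd⁴/32 = π(0.121)⁴/32 = 2.104×10^-5 m⁴.
Shear stress varies linearly with radius: τ = T·r/J = 25400 × 0.0186 / 2.104×10^-5 = 2.245×10^7 Pa.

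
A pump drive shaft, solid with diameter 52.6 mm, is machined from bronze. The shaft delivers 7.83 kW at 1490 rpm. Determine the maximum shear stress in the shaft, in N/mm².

ω = 2π·1490/60 = 156.0 rad/s, so T = P/ω = 7.83×10³ / 156.0 = 50.18 N·m.
J = πd⁴/32 = π(0.0526)⁴/32 = 7.515×10^-7 m⁴.
τ_max = T·r/J = 50.18 × 0.0263 / 7.515×10^-7 = 1.756×10^6 Pa.

1.76 N/mm²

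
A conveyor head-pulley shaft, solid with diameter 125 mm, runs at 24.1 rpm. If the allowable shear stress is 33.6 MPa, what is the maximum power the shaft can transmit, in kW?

J = πd⁴/32 = π(0.125)⁴/32 = 2.397×10^-5 m⁴.
T_max = τ_allow·J/r = 3.36×10^7 × 2.397×10^-5 / 0.0625 = 12890 N·m.
ω = 2π·24.1/60 = 2.524 rad/s, so P_max = T_max·ω = 3.252×10^4 W.

32.5 kW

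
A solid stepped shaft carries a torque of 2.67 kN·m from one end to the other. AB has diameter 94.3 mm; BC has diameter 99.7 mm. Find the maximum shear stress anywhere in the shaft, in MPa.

16.2 MPa

Under the same torque, τ_max = 16T/(πd³) is largest where d is smallest — segment AB (d = 94.3 mm).
τ_max = 16·2670/(π·(0.0943)³) = 1.622×10^7 Pa.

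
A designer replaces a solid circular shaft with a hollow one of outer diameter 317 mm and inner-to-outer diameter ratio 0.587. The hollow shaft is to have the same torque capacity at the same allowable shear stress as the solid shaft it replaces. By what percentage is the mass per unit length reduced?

Equal τ_max and T ⇒ the solid shaft needs d_s³ = d_o³(1−k⁴), so d_s = 317·(1−0.587⁴)^(1/3) = 303.9 mm.
Area ratio A_h/A_s = d_o²(1−k²)/d_s² = (1−k²)/(1−k⁴)^(2/3) = 0.7131.
Mass saving = 1 − 0.7131 = 28.7 %.

28.7 %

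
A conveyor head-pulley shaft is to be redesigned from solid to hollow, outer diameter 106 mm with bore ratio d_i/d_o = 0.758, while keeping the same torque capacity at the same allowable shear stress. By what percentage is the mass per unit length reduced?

Equal τ_max and T ⇒ the solid shaft needs d_s³ = d_o³(1−k⁴), so d_s = 106·(1−0.758⁴)^(1/3) = 92.75 mm.
Area ratio A_h/A_s = d_o²(1−k²)/d_s² = (1−k²)/(1−k⁴)^(2/3) = 0.5557.
Mass saving = 1 − 0.5557 = 44.4 %.

44.4 %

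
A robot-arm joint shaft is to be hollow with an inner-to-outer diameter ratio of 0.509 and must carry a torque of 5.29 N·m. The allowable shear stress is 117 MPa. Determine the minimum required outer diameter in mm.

6.27 mm

For a hollow shaft with d_i/d_o = 0.509: τ_max = 16T/(π d_o³ (1−k⁴)), so d_o = [16T/(π τ_allow (1−k⁴))]^(1/3) = [16·5.290/(π·1.17×10^8·0.9329)]^(1/3) = 0.006273 m.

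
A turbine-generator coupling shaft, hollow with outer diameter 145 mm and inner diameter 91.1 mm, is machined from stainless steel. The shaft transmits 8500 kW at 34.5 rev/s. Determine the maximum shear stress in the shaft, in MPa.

ω = 2π·34.5 = 216.8 rad/s, so T = P/ω = 8500×10³ / 216.8 = 39210 N·m.
J = π(d_o⁴ − d_i⁴)/32 = π(0.145⁴ − 0.0911⁴)/32 = 3.664×10^-5 m⁴.
τ_max = T·r/J = 39210 × 0.0725 / 3.664×10^-5 = 7.760×10^7 Pa.

77.6 MPa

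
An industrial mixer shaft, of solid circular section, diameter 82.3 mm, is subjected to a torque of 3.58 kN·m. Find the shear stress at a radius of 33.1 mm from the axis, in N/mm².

26.3 N/mm²

J = πd⁴/32 = π(0.0823)⁴/32 = 4.504×10^-6 m⁴.
Shear stress varies linearly with radius: τ = T·r/J = 3580 × 0.0331 / 4.504×10^-6 = 2.631×10^7 Pa.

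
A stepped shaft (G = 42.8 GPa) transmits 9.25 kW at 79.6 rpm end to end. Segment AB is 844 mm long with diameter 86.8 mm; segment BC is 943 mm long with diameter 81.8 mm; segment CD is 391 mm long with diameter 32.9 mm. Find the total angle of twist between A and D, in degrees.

5.59°

ω = 2π·79.6/60 = 8.336 rad/s, so T = P/ω = 9.25×10³ / 8.336 = 1110 N·m.
J_AB = π(0.0868)⁴/32 = 5.57×10^-6 m⁴; J_BC = π(0.0818)⁴/32 = 4.40×10^-6 m⁴; J_CD = π(0.0329)⁴/32 = 1.15×10^-7 m⁴.
θ = (T/G)·Σ L_i/J_i = (1110/42.8×10⁹)·(0.844/5.57×10^-6 + 0.943/4.40×10^-6 + 0.391/1.15×10^-7) = 0.09762 rad.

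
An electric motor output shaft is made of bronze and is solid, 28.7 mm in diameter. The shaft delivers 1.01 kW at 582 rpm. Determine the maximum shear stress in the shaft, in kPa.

ω = 2π·582/60 = 60.95 rad/s, so T = P/ω = 1.01×10³ / 60.95 = 16.57 N·m.
J = πd⁴/32 = π(0.0287)⁴/32 = 6.661×10^-8 m⁴.
τ_max = T·r/J = 16.57 × 0.0143 / 6.661×10^-8 = 3.570×10^6 Pa.

3570 kPa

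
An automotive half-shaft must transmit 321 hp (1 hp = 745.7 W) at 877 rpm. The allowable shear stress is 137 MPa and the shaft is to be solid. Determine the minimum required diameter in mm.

ω = 2π·877/60 = 91.84 rad/s, so T = P/ω = 321×745.7 / 91.84 = 2606 N·m.
For a solid shaft τ_max = 16T/(πd³), so d = (16T/(π τ_allow))^(1/3) = (16·2606/(π·1.37×10^8))^(1/3) = 0.04593 m.

45.9 mm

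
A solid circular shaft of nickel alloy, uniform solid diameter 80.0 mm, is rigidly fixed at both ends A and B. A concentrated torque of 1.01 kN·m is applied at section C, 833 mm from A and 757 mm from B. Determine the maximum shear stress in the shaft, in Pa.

With uniform GJ and both ends fixed, compatibility θ_AC = θ_CB gives T_A·a = T_B·b, together with T_A + T_B = T₀.
T_A = T₀·b/(a+b) = 1010·757/1590 = 480.9 N·m; T_B = 529.1 N·m.
τ in each portion: τ_AC = 4.78×10^6 Pa, τ_CB = 5.26×10^6 Pa; maximum is in CB.
τ_max = T_CB·r/J = 529.1·0.0400/4.02×10^-6 = 5.263×10^6 Pa.

5.26e6 Pa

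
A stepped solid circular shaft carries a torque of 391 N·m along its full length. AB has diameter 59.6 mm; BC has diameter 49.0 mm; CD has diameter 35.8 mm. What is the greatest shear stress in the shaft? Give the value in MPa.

Under the same torque, τ_max = 16T/(πd³) is largest where d is smallest — segment CD (d = 35.8 mm).
τ_max = 16·391.0/(π·(0.0358)³) = 4.340×10^7 Pa.

43.4 MPa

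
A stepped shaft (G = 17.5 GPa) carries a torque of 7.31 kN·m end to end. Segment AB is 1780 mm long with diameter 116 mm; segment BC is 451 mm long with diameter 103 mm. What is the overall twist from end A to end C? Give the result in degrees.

3.37°

J_AB = π(0.116)⁴/32 = 1.78×10^-5 m⁴; J_BC = π(0.103)⁴/32 = 1.10×10^-5 m⁴.
θ = (T/G)·Σ L_i/J_i = (7310/17.5×10⁹)·(1.78/1.78×10^-5 + 0.451/1.10×10^-5) = 0.05888 rad.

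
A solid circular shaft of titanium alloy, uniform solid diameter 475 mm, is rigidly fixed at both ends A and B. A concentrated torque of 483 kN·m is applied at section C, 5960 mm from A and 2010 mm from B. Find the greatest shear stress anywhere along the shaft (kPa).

17200 kPa

With uniform GJ and both ends fixed, compatibility θ_AC = θ_CB gives T_A·a = T_B·b, together with T_A + T_B = T₀.
T_A = T₀·b/(a+b) = 483000·2010/7970 = 121800 N·m; T_B = 361200 N·m.
τ in each portion: τ_AC = 5.79×10^6 Pa, τ_CB = 1.72×10^7 Pa; maximum is in CB.
τ_max = T_CB·r/J = 361200·0.237/5.00×10^-3 = 1.716×10^7 Pa.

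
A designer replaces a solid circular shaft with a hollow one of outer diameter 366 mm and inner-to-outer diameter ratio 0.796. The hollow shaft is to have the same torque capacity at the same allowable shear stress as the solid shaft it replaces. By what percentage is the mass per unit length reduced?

Equal τ_max and T ⇒ the solid shaft needs d_s³ = d_o³(1−k⁴), so d_s = 366·(1−0.796⁴)^(1/3) = 308.4 mm.
Area ratio A_h/A_s = d_o²(1−k²)/d_s² = (1−k²)/(1−k⁴)^(2/3) = 0.5159.
Mass saving = 1 − 0.5159 = 48.4 %.

48.4 %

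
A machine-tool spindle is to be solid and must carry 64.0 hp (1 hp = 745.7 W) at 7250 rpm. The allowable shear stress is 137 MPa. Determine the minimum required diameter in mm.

13.3 mm

ω = 2π·7250/60 = 759.2 rad/s, so T = P/ω = 64.0×745.7 / 759.2 = 62.86 N·m.
For a solid shaft τ_max = 16T/(πd³), so d = (16T/(π τ_allow))^(1/3) = (16·62.86/(π·1.37×10^8))^(1/3) = 0.01327 m.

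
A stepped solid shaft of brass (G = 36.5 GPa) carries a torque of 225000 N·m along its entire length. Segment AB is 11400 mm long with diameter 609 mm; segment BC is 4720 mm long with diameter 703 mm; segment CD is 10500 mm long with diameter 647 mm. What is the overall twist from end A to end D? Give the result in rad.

J_AB = π(0.609)⁴/32 = 0.0135 m⁴; J_BC = π(0.703)⁴/32 = 0.0240 m⁴; J_CD = π(0.647)⁴/32 = 0.0172 m⁴.
θ = (T/G)·Σ L_i/J_i = (225000/36.5×10⁹)·(11.4/0.0135 + 4.72/0.0240 + 10.5/0.0172) = 0.01018 rad.

0.0102 rad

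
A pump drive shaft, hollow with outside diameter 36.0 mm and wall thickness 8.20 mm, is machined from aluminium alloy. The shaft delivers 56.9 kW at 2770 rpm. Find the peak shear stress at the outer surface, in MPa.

ω = 2π·2770/60 = 290.1 rad/s, so T = P/ω = 56.9×10³ / 290.1 = 196.2 N·m.
J = π(d_o⁴ − d_i⁴)/32 = π(0.0360⁴ − 0.0196⁴)/32 = 1.504×10^-7 m⁴.
τ_max = T·r/J = 196.2 × 0.0180 / 1.504×10^-7 = 2.348×10^7 Pa.

23.5 MPa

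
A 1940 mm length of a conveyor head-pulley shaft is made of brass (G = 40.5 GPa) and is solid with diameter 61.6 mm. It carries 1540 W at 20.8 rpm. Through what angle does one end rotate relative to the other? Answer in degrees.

ω = 2π·20.8/60 = 2.178 rad/s, so T = P/ω = 1540 / 2.178 = 707.0 N·m.
J = πd⁴/32 = π(0.0616)⁴/32 = 1.414×10^-6 m⁴.
θ = T·L/(G·J) = 707.0 × 1.94 / (40.5×10⁹ × 1.414×10^-6) = 0.02396 rad.

1.37°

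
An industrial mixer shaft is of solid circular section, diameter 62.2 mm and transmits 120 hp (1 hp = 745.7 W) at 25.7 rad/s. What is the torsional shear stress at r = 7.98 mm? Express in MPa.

18.9 MPa

ω = 25.7 rad/s, so T = P/ω = 120×745.7 / 25.70 = 3482 N·m.
J = πd⁴/32 = π(0.0622)⁴/32 = 1.469×10^-6 m⁴.
Shear stress varies linearly with radius: τ = T·r/J = 3482 × 0.00798 / 1.469×10^-6 = 1.891×10^7 Pa.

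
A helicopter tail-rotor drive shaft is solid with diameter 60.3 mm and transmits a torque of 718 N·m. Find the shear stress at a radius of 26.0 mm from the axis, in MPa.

J = πd⁴/32 = π(0.0603)⁴/32 = 1.298×10^-6 m⁴.
Shear stress varies linearly with radius: τ = T·r/J = 718.0 × 0.0260 / 1.298×10^-6 = 1.438×10^7 Pa.

14.4 MPa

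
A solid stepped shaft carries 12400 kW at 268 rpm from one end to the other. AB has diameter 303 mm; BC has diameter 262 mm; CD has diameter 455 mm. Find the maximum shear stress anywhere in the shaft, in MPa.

ω = 2π·268/60 = 28.06 rad/s, so T = P/ω = 12400×10³ / 28.06 = 441800 N·m.
Under the same torque, τ_max = 16T/(πd³) is largest where d is smallest — segment BC (d = 262 mm).
τ_max = 16·441800/(π·(0.262)³) = 1.251×10^8 Pa.

125 MPa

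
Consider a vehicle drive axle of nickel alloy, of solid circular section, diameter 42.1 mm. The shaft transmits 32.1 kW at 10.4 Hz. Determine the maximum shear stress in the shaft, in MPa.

33.5 MPa

ω = 2π·10.4 = 65.35 rad/s, so T = P/ω = 32.1×10³ / 65.35 = 491.2 N·m.
J = πd⁴/32 = π(0.0421)⁴/32 = 3.084×10^-7 m⁴.
τ_max = T·r/J = 491.2 × 0.0210 / 3.084×10^-7 = 3.353×10^7 Pa.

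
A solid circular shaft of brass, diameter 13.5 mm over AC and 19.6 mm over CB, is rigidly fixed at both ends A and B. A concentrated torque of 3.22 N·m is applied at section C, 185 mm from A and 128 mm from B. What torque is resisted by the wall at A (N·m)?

Compatibility: T_A·a/J_AC = T_B·b/J_CB with T_A + T_B = T₀.
J_AC = 3.26×10^-9 m⁴, J_CB = 1.45×10^-8 m⁴, so T_A = T₀·(J_AC/a)/((J_AC/a)+(J_CB/b)) = 0.4339 N·m, T_B = 2.786 N·m.

0.434 N·m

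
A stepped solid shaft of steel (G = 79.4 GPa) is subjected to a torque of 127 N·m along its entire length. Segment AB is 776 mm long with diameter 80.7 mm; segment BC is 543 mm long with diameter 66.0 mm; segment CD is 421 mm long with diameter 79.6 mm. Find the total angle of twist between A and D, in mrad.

0.935 mrad

J_AB = π(0.0807)⁴/32 = 4.16×10^-6 m⁴; J_BC = π(0.0660)⁴/32 = 1.86×10^-6 m⁴; J_CD = π(0.0796)⁴/32 = 3.94×10^-6 m⁴.
θ = (T/G)·Σ L_i/J_i = (127.0/79.4×10⁹)·(0.776/4.16×10^-6 + 0.543/1.86×10^-6 + 0.421/3.94×10^-6) = 9.352×10^-4 rad.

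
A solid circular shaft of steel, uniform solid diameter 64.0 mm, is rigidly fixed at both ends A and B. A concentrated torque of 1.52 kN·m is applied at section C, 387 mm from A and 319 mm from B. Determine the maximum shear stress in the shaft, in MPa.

16.2 MPa

With uniform GJ and both ends fixed, compatibility θ_AC = θ_CB gives T_A·a = T_B·b, together with T_A + T_B = T₀.
T_A = T₀·b/(a+b) = 1520·319/706.0 = 686.8 N·m; T_B = 833.2 N·m.
τ in each portion: τ_AC = 1.33×10^7 Pa, τ_CB = 1.62×10^7 Pa; maximum is in CB.
τ_max = T_CB·r/J = 833.2·0.0320/1.65×10^-6 = 1.619×10^7 Pa.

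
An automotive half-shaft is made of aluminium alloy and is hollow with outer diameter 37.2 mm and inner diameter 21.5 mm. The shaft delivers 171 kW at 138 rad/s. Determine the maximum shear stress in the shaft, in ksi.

20.0 ksi

ω = 138 rad/s, so T = P/ω = 171×10³ / 138.0 = 1239 N·m.
J = π(d_o⁴ − d_i⁴)/32 = π(0.0372⁴ − 0.0215⁴)/32 = 1.670×10^-7 m⁴.
τ_max = T·r/J = 1239 × 0.0186 / 1.670×10^-7 = 1.380×10^8 Pa.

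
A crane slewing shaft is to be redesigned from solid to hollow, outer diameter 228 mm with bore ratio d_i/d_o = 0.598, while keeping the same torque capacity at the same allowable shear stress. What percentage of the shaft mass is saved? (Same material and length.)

Equal τ_max and T ⇒ the solid shaft needs d_s³ = d_o³(1−k⁴), so d_s = 228·(1−0.598⁴)^(1/3) = 217.8 mm.
Area ratio A_h/A_s = d_o²(1−k²)/d_s² = (1−k²)/(1−k⁴)^(2/3) = 0.7038.
Mass saving = 1 − 0.7038 = 29.6 %.

29.6 %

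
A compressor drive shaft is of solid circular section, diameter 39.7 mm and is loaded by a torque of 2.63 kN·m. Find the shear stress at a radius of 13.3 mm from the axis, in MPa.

J = πd⁴/32 = π(0.0397)⁴/32 = 2.439×10^-7 m⁴.
Shear stress varies linearly with radius: τ = T·r/J = 2630 × 0.0133 / 2.439×10^-7 = 1.434×10^8 Pa.

143 MPa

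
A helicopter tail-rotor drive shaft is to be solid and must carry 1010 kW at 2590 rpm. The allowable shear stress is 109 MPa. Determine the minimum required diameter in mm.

55.8 mm

ω = 2π·2590/60 = 271.2 rad/s, so T = P/ω = 1010×10³ / 271.2 = 3724 N·m.
For a solid shaft τ_max = 16T/(πd³), so d = (16T/(π τ_allow))^(1/3) = (16·3724/(π·1.09×10^8))^(1/3) = 0.05583 m.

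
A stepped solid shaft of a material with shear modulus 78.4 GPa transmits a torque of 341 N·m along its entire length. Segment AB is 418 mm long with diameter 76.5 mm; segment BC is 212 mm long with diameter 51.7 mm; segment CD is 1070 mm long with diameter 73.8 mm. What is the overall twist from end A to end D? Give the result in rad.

0.00345 rad

J_AB = π(0.0765)⁴/32 = 3.36×10^-6 m⁴; J_BC = π(0.0517)⁴/32 = 7.01×10^-7 m⁴; J_CD = π(0.0738)⁴/32 = 2.91×10^-6 m⁴.
θ = (T/G)·Σ L_i/J_i = (341.0/78.4×10⁹)·(0.418/3.36×10^-6 + 0.212/7.01×10^-7 + 1.07/2.91×10^-6) = 3.453×10^-3 rad.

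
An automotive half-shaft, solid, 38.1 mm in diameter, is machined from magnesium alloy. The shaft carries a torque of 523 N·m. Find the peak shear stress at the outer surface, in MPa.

48.2 MPa

J = πd⁴/32 = π(0.0381)⁴/32 = 2.069×10^-7 m⁴.
τ_max = T·r/J = 523.0 × 0.0191 / 2.069×10^-7 = 4.816×10^7 Pa.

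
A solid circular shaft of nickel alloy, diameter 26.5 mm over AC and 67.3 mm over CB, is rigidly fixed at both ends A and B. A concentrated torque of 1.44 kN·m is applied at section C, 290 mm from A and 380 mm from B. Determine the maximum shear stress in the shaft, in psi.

3380 psi

Compatibility: T_A·a/J_AC = T_B·b/J_CB with T_A + T_B = T₀.
J_AC = 4.84×10^-8 m⁴, J_CB = 2.01×10^-6 m⁴, so T_A = T₀·(J_AC/a)/((J_AC/a)+(J_CB/b)) = 43.97 N·m, T_B = 1396 N·m.
τ in each portion: τ_AC = 1.20×10^7 Pa, τ_CB = 2.33×10^7 Pa; maximum is in CB.
τ_max = T_CB·r/J = 1396·0.0336/2.01×10^-6 = 2.332×10^7 Pa.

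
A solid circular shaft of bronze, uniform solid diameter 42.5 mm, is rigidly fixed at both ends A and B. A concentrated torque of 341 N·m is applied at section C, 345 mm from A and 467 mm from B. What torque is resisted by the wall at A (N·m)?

With uniform GJ and both ends fixed, compatibility θ_AC = θ_CB gives T_A·a = T_B·b, together with T_A + T_B = T₀.
T_A = T₀·b/(a+b) = 341.0·467/812.0 = 196.1 N·m; T_B = 144.9 N·m.

196 N·m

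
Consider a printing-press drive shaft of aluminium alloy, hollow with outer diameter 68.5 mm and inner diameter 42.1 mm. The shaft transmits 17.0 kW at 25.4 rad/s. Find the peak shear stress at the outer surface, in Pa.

1.24e7 Pa

ω = 25.4 rad/s, so T = P/ω = 17.0×10³ / 25.40 = 669.3 N·m.
J = π(d_o⁴ − d_i⁴)/32 = π(0.0685⁴ − 0.0421⁴)/32 = 1.853×10^-6 m⁴.
τ_max = T·r/J = 669.3 × 0.0343 / 1.853×10^-6 = 1.237×10^7 Pa.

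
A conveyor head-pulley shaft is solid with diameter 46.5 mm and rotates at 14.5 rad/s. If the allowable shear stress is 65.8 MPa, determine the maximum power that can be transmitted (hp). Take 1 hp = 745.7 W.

J = πd⁴/32 = π(0.0465)⁴/32 = 4.590×10^-7 m⁴.
T_max = τ_allow·J/r = 6.58×10^7 × 4.590×10^-7 / 0.0232 = 1299 N·m.
ω = 14.5 rad/s, so P_max = T_max·ω = 1.884×10^4 W.

25.3 hp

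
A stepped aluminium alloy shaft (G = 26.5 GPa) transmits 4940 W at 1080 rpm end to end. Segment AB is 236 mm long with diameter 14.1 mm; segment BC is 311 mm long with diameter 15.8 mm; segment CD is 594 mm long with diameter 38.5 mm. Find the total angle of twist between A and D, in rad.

ω = 2π·1080/60 = 113.1 rad/s, so T = P/ω = 4940 / 113.1 = 43.68 N·m.
J_AB = π(0.0141)⁴/32 = 3.88×10^-9 m⁴; J_BC = π(0.0158)⁴/32 = 6.12×10^-9 m⁴; J_CD = π(0.0385)⁴/32 = 2.16×10^-7 m⁴.
θ = (T/G)·Σ L_i/J_i = (43.68/26.5×10⁹)·(0.236/3.88×10^-9 + 0.311/6.12×10^-9 + 0.594/2.16×10^-7) = 0.1886 rad.

0.189 rad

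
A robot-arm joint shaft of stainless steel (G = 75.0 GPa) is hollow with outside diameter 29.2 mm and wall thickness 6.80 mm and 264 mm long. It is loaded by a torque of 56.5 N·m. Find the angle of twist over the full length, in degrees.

0.174°

J = π(d_o⁴ − d_i⁴)/32 = π(0.0292⁴ − 0.0156⁴)/32 = 6.556×10^-8 m⁴.
θ = T·L/(G·J) = 56.50 × 0.264 / (75.0×10⁹ × 6.556×10^-8) = 3.034×10^-3 rad.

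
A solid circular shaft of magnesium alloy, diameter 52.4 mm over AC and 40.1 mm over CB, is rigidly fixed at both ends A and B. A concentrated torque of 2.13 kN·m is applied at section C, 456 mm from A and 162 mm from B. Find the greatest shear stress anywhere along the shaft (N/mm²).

82.6 N/mm²

Compatibility: T_A·a/J_AC = T_B·b/J_CB with T_A + T_B = T₀.
J_AC = 7.40×10^-7 m⁴, J_CB = 2.54×10^-7 m⁴, so T_A = T₀·(J_AC/a)/((J_AC/a)+(J_CB/b)) = 1084 N·m, T_B = 1046 N·m.
τ in each portion: τ_AC = 3.84×10^7 Pa, τ_CB = 8.26×10^7 Pa; maximum is in CB.
τ_max = T_CB·r/J = 1046·0.0201/2.54×10^-7 = 8.264×10^7 Pa.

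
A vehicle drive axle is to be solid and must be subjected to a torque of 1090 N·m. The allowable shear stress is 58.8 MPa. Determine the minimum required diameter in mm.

45.5 mm

For a solid shaft τ_max = 16T/(πd³), so d = (16T/(π τ_allow))^(1/3) = (16·1090/(π·5.88×10^7))^(1/3) = 0.04553 m.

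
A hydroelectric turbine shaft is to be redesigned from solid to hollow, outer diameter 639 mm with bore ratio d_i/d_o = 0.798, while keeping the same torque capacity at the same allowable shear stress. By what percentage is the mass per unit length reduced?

48.6 %

Equal τ_max and T ⇒ the solid shaft needs d_s³ = d_o³(1−k⁴), so d_s = 639·(1−0.798⁴)^(1/3) = 537.3 mm.
Area ratio A_h/A_s = d_o²(1−k²)/d_s² = (1−k²)/(1−k⁴)^(2/3) = 0.5137.
Mass saving = 1 − 0.5137 = 48.6 %.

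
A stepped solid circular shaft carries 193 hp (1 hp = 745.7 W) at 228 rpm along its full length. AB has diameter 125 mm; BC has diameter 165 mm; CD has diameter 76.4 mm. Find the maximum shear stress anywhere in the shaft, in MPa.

68.8 MPa

ω = 2π·228/60 = 23.88 rad/s, so T = P/ω = 193×745.7 / 23.88 = 6028 N·m.
Under the same torque, τ_max = 16T/(πd³) is largest where d is smallest — segment CD (d = 76.4 mm).
τ_max = 16·6028/(π·(0.0764)³) = 6.884×10^7 Pa.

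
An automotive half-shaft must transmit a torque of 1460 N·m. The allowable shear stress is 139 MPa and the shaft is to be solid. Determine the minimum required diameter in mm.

For a solid shaft τ_max = 16T/(πd³), so d = (16T/(π τ_allow))^(1/3) = (16·1460/(π·1.39×10^8))^(1/3) = 0.03768 m.

37.7 mm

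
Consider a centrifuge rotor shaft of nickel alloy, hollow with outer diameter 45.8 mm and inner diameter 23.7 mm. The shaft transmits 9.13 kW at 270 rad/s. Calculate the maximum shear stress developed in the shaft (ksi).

0.280 ksi

ω = 270 rad/s, so T = P/ω = 9.13×10³ / 270.0 = 33.81 N·m.
J = π(d_o⁴ − d_i⁴)/32 = π(0.0458⁴ − 0.0237⁴)/32 = 4.010×10^-7 m⁴.
τ_max = T·r/J = 33.81 × 0.0229 / 4.010×10^-7 = 1.931×10^6 Pa.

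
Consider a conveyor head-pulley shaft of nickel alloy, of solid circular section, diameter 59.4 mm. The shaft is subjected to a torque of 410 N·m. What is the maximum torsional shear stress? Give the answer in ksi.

J = πd⁴/32 = π(0.0594)⁴/32 = 1.222×10^-6 m⁴.
τ_max = T·r/J = 410.0 × 0.0297 / 1.222×10^-6 = 9.963×10^6 Pa.

1.45 ksi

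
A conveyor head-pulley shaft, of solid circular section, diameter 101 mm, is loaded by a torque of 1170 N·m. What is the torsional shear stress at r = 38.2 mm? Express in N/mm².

J = πd⁴/32 = π(0.101)⁴/32 = 1.022×10^-5 m⁴.
Shear stress varies linearly with radius: τ = T·r/J = 1170 × 0.0382 / 1.022×10^-5 = 4.375×10^6 Pa.

4.37 N/mm²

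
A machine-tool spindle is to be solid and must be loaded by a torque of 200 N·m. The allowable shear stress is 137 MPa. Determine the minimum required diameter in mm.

19.5 mm

For a solid shaft τ_max = 16T/(πd³), so d = (16T/(π τ_allow))^(1/3) = (16·200.0/(π·1.37×10^8))^(1/3) = 0.01952 m.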